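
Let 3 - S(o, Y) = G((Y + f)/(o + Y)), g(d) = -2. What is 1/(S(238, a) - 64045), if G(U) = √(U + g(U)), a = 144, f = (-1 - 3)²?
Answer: -6116011/391681576613 + I*√57682/783363153226 ≈ -1.5615e-5 + 3.0659e-10*I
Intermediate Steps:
f = 16 (f = (-4)² = 16)
G(U) = √(-2 + U) (G(U) = √(U - 2) = √(-2 + U))
S(o, Y) = 3 - √(-2 + (16 + Y)/(Y + o)) (S(o, Y) = 3 - √(-2 + (Y + 16)/(o + Y)) = 3 - √(-2 + (16 + Y)/(Y + o)))
1/(S(238, a) - 64045) = 1/((3 - √(-(-16 + 144 + 2*238)/(144 + 238))) - 64045) = 1/((3 - √(-1*(-16 + 144 + 476)/382)) - 64045) = 1/((3 - √(-1*1/382*604)) - 64045) = 1/((3 - √(-302/191)) - 64045) = 1/((3 - I*√57682/191) - 64045) = 1/(-64042 - I*√57682/191)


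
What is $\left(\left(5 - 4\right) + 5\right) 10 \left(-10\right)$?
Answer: $-600$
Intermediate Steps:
$\left(\left(5 - 4\right) + 5\right) 10 \left(-10\right) = \left(1 + 5\right) 10 \left(-10\right) = 6 \cdot 10 \left(-10\right) = 60 \left(-10\right) = -600$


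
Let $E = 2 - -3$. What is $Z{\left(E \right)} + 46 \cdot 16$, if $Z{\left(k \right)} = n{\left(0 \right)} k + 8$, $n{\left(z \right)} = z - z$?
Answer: $744$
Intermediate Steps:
$n{\left(z \right)} = 0$
$E = 5$ ($E = 2 + 3 = 5$)
$Z{\left(k \right)} = 8$ ($Z{\left(k \right)} = 0 k + 8 = 0 + 8 = 8$)
$Z{\left(E \right)} + 46 \cdot 16 = 8 + 46 \cdot 16 = 8 + 736 = 744$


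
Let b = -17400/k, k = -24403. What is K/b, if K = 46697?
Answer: 1139546891/17400 ≈ 65491.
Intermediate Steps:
b = 17400/24403 (b = -17400/(-24403) = -17400*(-1/24403) = 17400/24403 ≈ 0.71303)
K/b = 46697/(17400/24403) = 46697*(24403/17400) = 1139546891/17400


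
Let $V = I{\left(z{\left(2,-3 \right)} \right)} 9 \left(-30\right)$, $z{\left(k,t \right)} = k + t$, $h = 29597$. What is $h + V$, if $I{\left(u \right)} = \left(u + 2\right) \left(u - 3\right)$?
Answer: $30677$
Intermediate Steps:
$I{\left(u \right)} = \left(-3 + u\right) \left(2 + u\right)$ ($I{\left(u \right)} = \left(2 + u\right) \left(-3 + u\right) = \left(-3 + u\right) \left(2 + u\right)$)
$V = 1080$ ($V = \left(-6 + \left(2 - 3\right)^{2} - \left(2 - 3\right)\right) 9 \left(-30\right) = \left(-6 + \left(-1\right)^{2} - -1\right) 9 \left(-30\right) = \left(-6 + 1 + 1\right) 9 \left(-30\right) = \left(-4\right) 9 \left(-30\right) = \left(-36\right) \left(-30\right) = 1080$)
$h + V = 29597 + 1080 = 30677$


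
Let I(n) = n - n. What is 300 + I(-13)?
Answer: 300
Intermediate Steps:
I(n) = 0
300 + I(-13) = 300 + 0 = 300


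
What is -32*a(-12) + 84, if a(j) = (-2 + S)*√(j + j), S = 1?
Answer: 84 + 64*I*√6 ≈ 84.0 + 156.77*I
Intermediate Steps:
a(j) = -√2*√j (a(j) = (-2 + 1)*√(j + j) = -√(2*j) = -√2*√j)
-32*a(-12) + 84 = -(-32)*√2*√(-12) + 84 = -(-32)*√2*2*I*√3 + 84 = -(-64)*I*√6 + 84 = 64*I*√6 + 84 = 84 + 64*I*√6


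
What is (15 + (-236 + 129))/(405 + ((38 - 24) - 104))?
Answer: -92/315 ≈ -0.29206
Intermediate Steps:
(15 + (-236 + 129))/(405 + ((38 - 24) - 104)) = (15 - 107)/(405 + (14 - 104)) = -92/(405 - 90) = -92/315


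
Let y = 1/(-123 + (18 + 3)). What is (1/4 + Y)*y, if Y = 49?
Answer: -197/408 ≈ -0.48284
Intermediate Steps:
y = -1/102 (y = 1/(-123 + 21) = 1/(-102) = -1/102 ≈ -0.0098039)
(1/4 + Y)*y = (1/4 + 49)*(-1/102) = (¼ + 49)*(-1/102) = (197/4)*(-1/102) = -197/408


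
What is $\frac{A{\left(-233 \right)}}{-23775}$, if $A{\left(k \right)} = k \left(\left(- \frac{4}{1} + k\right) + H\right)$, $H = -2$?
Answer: $- \frac{55687}{23775} \approx -2.3423$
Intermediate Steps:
$A{\left(k \right)} = k \left(-6 + k\right)$ ($A{\left(k \right)} = k \left(\left(- \frac{4}{1} + k\right) - 2\right) = k \left(\left(\left(-4\right) 1 + k\right) - 2\right) = k \left(\left(-4 + k\right) - 2\right) = k \left(-6 + k\right)$)
$\frac{A{\left(-233 \right)}}{-23775} = \frac{\left(-233\right) \left(-6 - 233\right)}{-23775} = \left(-233\right) \left(-239\right) \left(- \frac{1}{23775}\right) = 55687 \left(- \frac{1}{23775}\right) = - \frac{55687}{23775}$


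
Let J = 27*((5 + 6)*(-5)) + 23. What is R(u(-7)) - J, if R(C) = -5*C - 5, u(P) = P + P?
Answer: 1527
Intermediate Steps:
u(P) = 2*P
R(C) = -5 - 5*C
J = -1462 (J = 27*(11*(-5)) + 23 = 27*(-55) + 23 = -1485 + 23 = -1462)
R(u(-7)) - J = (-5 - 10*(-7)) - 1*(-1462) = (-5 - 5*(-14)) + 1462 = (-5 + 70) + 1462 = 65 + 1462 = 1527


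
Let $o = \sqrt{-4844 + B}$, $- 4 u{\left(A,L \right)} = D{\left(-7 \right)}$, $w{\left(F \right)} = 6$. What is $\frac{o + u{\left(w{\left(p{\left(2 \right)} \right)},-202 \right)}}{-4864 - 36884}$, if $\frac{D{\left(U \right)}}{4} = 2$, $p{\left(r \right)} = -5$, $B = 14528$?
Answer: $\frac{1}{20874} - \frac{\sqrt{269}}{6958} \approx -0.0023093$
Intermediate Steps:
$D{\left(U \right)} = 8$ ($D{\left(U \right)} = 4 \cdot 2 = 8$)
$u{\left(A,L \right)} = -2$ ($u{\left(A,L \right)} = \left(- \frac{1}{4}\right) 8 = -2$)
$o = 6 \sqrt{269}$ ($o = \sqrt{-4844 + 14528} = \sqrt{9684} = 6 \sqrt{269} \approx 98.407$)
$\frac{o + u{\left(w{\left(p{\left(2 \right)} \right)},-202 \right)}}{-4864 - 36884} = \frac{6 \sqrt{269} - 2}{-4864 - 36884} = \frac{-2 + 6 \sqrt{269}}{-41748} = \left(-2 + 6 \sqrt{269}\right) \left(- \frac{1}{41748}\right) = \frac{1}{20874} - \frac{\sqrt{269}}{6958}$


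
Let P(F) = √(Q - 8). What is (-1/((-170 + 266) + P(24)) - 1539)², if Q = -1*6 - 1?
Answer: 10*(-2179305721*I + 45475911*√15)/(3*(-3067*I + 64*√15)) ≈ 2.3686e+6 - 1.2914*I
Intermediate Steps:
Q = -7 (Q = -6 - 1 = -7)
P(F) = I*√15 (P(F) = √(-7 - 8) = √(-15) = I*√15)
(-1/((-170 + 266) + P(24)) - 1539)² = (-1/((-170 + 266) + I*√15) - 1539)² = (-1/(96 + I*√15) - 1539)² = (-1539 - 1/(96 + I*√15))²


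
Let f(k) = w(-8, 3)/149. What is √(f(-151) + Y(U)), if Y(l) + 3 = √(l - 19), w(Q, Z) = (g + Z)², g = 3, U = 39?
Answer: √(-61239 + 44402*√5)/149 ≈ 1.3091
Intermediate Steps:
w(Q, Z) = (3 + Z)²
f(k) = 36/149 (f(k) = (3 + 3)²/149 = 6²*(1/149) = 36*(1/149) = 36/149)
Y(l) = -3 + √(-19 + l) (Y(l) = -3 + √(l - 19) = -3 + √(-19 + l))
√(f(-151) + Y(U)) = √(36/149 + (-3 + √(-19 + 39))) = √(36/149 + (-3 + √20)) = √(36/149 + (-3 + 2*√5)) = √(-411/149 + 2*√5)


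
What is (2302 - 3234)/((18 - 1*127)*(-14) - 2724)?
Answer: 466/599 ≈ 0.77796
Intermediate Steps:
(2302 - 3234)/((18 - 1*127)*(-14) - 2724) = -932/((18 - 127)*(-14) - 2724) = -932/(-109*(-14) - 2724) = -932/(1526 - 2724) = -932/(-1198) = -932*(-1/1198) = 466/599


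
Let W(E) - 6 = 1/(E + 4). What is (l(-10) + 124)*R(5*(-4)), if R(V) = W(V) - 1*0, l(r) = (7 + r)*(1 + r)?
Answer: 14345/16 ≈ 896.56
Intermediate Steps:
W(E) = 6 + 1/(4 + E) (W(E) = 6 + 1/(E + 4) = 6 + 1/(4 + E))
l(r) = (1 + r)*(7 + r)
R(V) = (25 + 6*V)/(4 + V) (R(V) = (25 + 6*V)/(4 + V) - 1*0 = (25 + 6*V)/(4 + V) + 0 = (25 + 6*V)/(4 + V))
(l(-10) + 124)*R(5*(-4)) = ((7 + (-10)**2 + 8*(-10)) + 124)*((25 + 6*(5*(-4)))/(4 + 5*(-4))) = ((7 + 100 - 80) + 124)*((25 + 6*(-20))/(4 - 20)) = (27 + 124)*((25 - 120)/(-16)) = 151*(-1/16*(-95)) = 151*(95/16) = 14345/16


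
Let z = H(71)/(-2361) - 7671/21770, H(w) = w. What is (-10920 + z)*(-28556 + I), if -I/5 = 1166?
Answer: 3216789721704031/8566495 ≈ 3.7551e+8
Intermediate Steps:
I = -5830 (I = -5*1166 = -5830)
z = -19656901/51398970 (z = 71/(-2361) - 7671/21770 = 71*(-1/2361) - 7671*1/21770 = -71/2361 - 7671/21770 = -19656901/51398970 ≈ -0.38244)
(-10920 + z)*(-28556 + I) = (-10920 - 19656901/51398970)*(-28556 - 5830) = -561296409301/51398970*(-34386) = 3216789721704031/8566495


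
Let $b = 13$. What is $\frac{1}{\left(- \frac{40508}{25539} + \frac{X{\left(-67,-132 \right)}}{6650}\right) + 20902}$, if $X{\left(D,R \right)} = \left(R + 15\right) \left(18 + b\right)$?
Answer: $\frac{169834350}{3549515575547} \approx 4.7847 \cdot 10^{-5}$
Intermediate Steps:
$X{\left(D,R \right)} = 465 + 31 R$ ($X{\left(D,R \right)} = \left(R + 15\right) \left(18 + 13\right) = \left(15 + R\right) 31 = 465 + 31 R$)
$\frac{1}{\left(- \frac{40508}{25539} + \frac{X{\left(-67,-132 \right)}}{6650}\right) + 20902} = \frac{1}{\left(- \frac{40508}{25539} + \frac{465 + 31 \left(-132\right)}{6650}\right) + 20902} = \frac{1}{\left(\left(-40508\right) \frac{1}{25539} + \left(465 - 4092\right) \frac{1}{6650}\right) + 20902} = \frac{1}{\left(- \frac{40508}{25539} - \frac{3627}{6650}\right) + 20902} = \frac{1}{- \frac{362008153}{169834350} + 20902} = \frac{1}{\frac{3549515575547}{169834350}} = \frac{169834350}{3549515575547}$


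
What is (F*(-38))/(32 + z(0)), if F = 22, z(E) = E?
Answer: -209/8 ≈ -26.125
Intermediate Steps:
(F*(-38))/(32 + z(0)) = (22*(-38))/(32 + 0) = -836/32 = -836*1/32 = -209/8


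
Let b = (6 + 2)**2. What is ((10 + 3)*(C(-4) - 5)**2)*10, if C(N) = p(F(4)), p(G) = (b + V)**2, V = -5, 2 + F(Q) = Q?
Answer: 1570734880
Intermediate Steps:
F(Q) = -2 + Q
b = 64 (b = 8**2 = 64)
p(G) = 3481 (p(G) = (64 - 5)**2 = 59**2 = 3481)
C(N) = 3481
((10 + 3)*(C(-4) - 5)**2)*10 = ((10 + 3)*(3481 - 5)**2)*10 = (13*3476**2)*10 = (13*12082576)*10 = 157073488*10 = 1570734880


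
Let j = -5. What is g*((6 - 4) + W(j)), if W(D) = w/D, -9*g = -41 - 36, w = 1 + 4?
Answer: 77/9 ≈ 8.5556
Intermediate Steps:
w = 5
g = 77/9 (g = -(-41 - 36)/9 = -⅑*(-77) = 77/9 ≈ 8.5556)
W(D) = 5/D
g*((6 - 4) + W(j)) = 77*((6 - 4) + 5/(-5))/9 = 77*(2 + 5*(-⅕))/9 = 77*(2 - 1)/9 = (77/9)*1 = 77/9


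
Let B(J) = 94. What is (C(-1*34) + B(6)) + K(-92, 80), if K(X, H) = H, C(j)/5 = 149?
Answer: 919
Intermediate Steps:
C(j) = 745 (C(j) = 5*149 = 745)
(C(-1*34) + B(6)) + K(-92, 80) = (745 + 94) + 80 = 839 + 80 = 919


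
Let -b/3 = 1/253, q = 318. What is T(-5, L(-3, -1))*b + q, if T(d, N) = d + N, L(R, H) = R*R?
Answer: 80442/253 ≈ 317.95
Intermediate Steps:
L(R, H) = R**2
T(d, N) = N + d
b = -3/253 ≈ -0.011858
T(-5, L(-3, -1))*b + q = ((-3)**2 - 5)*(-3/253) + 318 = (9 - 5)*(-3/253) + 318 = 4*(-3/253) + 318 = -12/253 + 318 = 80442/253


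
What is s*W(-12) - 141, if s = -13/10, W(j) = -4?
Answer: -679/5 ≈ -135.80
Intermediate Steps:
s = -13/10 (s = -13*1/10 = -13/10 ≈ -1.3000)
s*W(-12) - 141 = -13/10*(-4) - 141 = 26/5 - 141 = -679/5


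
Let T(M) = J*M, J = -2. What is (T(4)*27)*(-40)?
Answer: 8640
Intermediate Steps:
T(M) = -2*M
(T(4)*27)*(-40) = (-2*4*27)*(-40) = -8*27*(-40) = -216*(-40) = 8640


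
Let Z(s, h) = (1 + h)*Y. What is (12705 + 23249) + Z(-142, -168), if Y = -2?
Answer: 36288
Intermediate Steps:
Z(s, h) = -2 - 2*h (Z(s, h) = (1 + h)*(-2) = -2 - 2*h)
(12705 + 23249) + Z(-142, -168) = (12705 + 23249) + (-2 - 2*(-168)) = 35954 + (-2 + 336) = 35954 + 334 = 36288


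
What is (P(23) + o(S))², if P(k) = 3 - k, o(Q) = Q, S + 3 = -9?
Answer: 1024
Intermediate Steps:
S = -12 (S = -3 - 9 = -12)
(P(23) + o(S))² = ((3 - 1*23) - 12)² = ((3 - 23) - 12)² = (-20 - 12)² = (-32)² = 1024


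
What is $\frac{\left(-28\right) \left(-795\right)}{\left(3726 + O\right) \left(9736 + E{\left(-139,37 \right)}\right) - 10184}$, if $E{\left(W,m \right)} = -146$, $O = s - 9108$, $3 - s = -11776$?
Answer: $\frac{3710}{10222841} \approx 0.00036291$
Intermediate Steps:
$s = 11779$ ($s = 3 - -11776 = 3 + 11776 = 11779$)
$O = 2671$ ($O = 11779 - 9108 = 2671$)
$\frac{\left(-28\right) \left(-795\right)}{\left(3726 + O\right) \left(9736 + E{\left(-139,37 \right)}\right) - 10184} = \frac{\left(-28\right) \left(-795\right)}{\left(3726 + 2671\right) \left(9736 - 146\right) - 10184} = \frac{22260}{6397 \cdot 9590 - 10184} = \frac{22260}{61347230 - 10184} = \frac{22260}{61337046} = 22260 \cdot \frac{1}{61337046} = \frac{3710}{10222841}$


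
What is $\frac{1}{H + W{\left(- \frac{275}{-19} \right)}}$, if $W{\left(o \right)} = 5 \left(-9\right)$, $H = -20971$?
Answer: $- \frac{1}{21016} \approx -4.7583 \cdot 10^{-5}$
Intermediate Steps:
$W{\left(o \right)} = -45$
$\frac{1}{H + W{\left(- \frac{275}{-19} \right)}} = \frac{1}{-20971 - 45} = \frac{1}{-21016} = - \frac{1}{21016}$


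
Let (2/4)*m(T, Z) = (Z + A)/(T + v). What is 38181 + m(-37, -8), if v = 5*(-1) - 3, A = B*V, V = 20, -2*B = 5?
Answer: 1718261/45 ≈ 38184.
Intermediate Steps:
B = -5/2 (B = -½*5 = -5/2 ≈ -2.5000)
A = -50 (A = -5/2*20 = -50)
v = -8 (v = -5 - 3 = -8)
m(T, Z) = 2*(-50 + Z)/(-8 + T) (m(T, Z) = 2*((Z - 50)/(T - 8)) = 2*((-50 + Z)/(-8 + T)) = 2*(-50 + Z)/(-8 + T))
38181 + m(-37, -8) = 38181 + 2*(-50 - 8)/(-8 - 37) = 38181 + 2*(-58)/(-45) = 38181 + 2*(-1/45)*(-58) = 38181 + 116/45 = 1718261/45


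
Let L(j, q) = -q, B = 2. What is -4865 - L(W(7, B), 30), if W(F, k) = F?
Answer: -4835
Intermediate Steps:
-4865 - L(W(7, B), 30) = -4865 - (-1)*30 = -4865 - 1*(-30) = -4865 + 30 = -4835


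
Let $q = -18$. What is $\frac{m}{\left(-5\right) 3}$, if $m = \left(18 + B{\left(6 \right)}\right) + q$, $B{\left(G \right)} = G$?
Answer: $- \frac{2}{5} \approx -0.4$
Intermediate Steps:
$m = 6$ ($m = \left(18 + 6\right) - 18 = 24 - 18 = 6$)
$\frac{m}{\left(-5\right) 3} = \frac{1}{\left(-5\right) 3} \cdot 6 = \frac{1}{-15} \cdot 6 = \left(- \frac{1}{15}\right) 6 = - \frac{2}{5}$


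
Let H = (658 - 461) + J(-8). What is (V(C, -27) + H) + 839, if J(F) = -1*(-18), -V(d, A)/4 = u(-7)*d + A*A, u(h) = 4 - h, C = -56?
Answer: 602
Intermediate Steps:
V(d, A) = -44*d - 4*A² (V(d, A) = -4*((4 - 1*(-7))*d + A*A) = -4*((4 + 7)*d + A²) = -4*(11*d + A²) = -4*(A² + 11*d) = -44*d - 4*A²)
J(F) = 18
H = 215 (H = (658 - 461) + 18 = 197 + 18 = 215)
(V(C, -27) + H) + 839 = ((-44*(-56) - 4*(-27)²) + 215) + 839 = ((2464 - 4*729) + 215) + 839 = ((2464 - 2916) + 215) + 839 = (-452 + 215) + 839 = -237 + 839 = 602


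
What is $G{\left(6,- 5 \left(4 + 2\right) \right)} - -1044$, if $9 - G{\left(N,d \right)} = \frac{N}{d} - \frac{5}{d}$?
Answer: $\frac{31591}{30} \approx 1053.0$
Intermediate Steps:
$G{\left(N,d \right)} = 9 + \frac{5}{d} - \frac{N}{d}$ ($G{\left(N,d \right)} = 9 - \left(\frac{N}{d} - \frac{5}{d}\right) = 9 - \left(- \frac{5}{d} + \frac{N}{d}\right) = 9 + \frac{5}{d} - \frac{N}{d}$)
$G{\left(6,- 5 \left(4 + 2\right) \right)} - -1044 = \frac{5 - 6 + 9 \left(- 5 \left(4 + 2\right)\right)}{\left(-5\right) \left(4 + 2\right)} - -1044 = \frac{5 - 6 + 9 \left(\left(-5\right) 6\right)}{\left(-5\right) 6} + 1044 = \frac{5 - 6 + 9 \left(-30\right)}{-30} + 1044 = - \frac{5 - 6 - 270}{30} + 1044 = \left(- \frac{1}{30}\right) \left(-271\right) + 1044 = \frac{271}{30} + 1044 = \frac{31591}{30}$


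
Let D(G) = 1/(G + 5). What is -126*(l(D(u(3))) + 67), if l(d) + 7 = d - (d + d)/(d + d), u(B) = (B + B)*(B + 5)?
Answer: -394128/53 ≈ -7436.4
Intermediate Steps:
u(B) = 2*B*(5 + B) (u(B) = (2*B)*(5 + B) = 2*B*(5 + B))
D(G) = 1/(5 + G)
l(d) = -8 + d (l(d) = -7 + (d - (d + d)/(d + d)) = -7 + (d - 2*d/(2*d)) = -7 + (d - 2*d*1/(2*d)) = -7 + (d - 1*1) = -7 + (d - 1) = -7 + (-1 + d) = -8 + d)
-126*(l(D(u(3))) + 67) = -126*((-8 + 1/(5 + 2*3*(5 + 3))) + 67) = -126*((-8 + 1/(5 + 2*3*8)) + 67) = -126*((-8 + 1/(5 + 48)) + 67) = -126*((-8 + 1/53) + 67) = -126*(-423/53 + 67) = -126*3128/53 = -394128/53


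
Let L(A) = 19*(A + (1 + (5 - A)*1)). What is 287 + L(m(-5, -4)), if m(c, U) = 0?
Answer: 401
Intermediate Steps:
L(A) = 114 (L(A) = 19*(A + (1 + (5 - A))) = 19*(A + (6 - A)) = 19*6 = 114)
287 + L(m(-5, -4)) = 287 + 114 = 401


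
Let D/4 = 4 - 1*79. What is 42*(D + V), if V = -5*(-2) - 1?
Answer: -12222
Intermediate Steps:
V = 9 (V = 10 - 1 = 9)
D = -300 (D = 4*(4 - 1*79) = 4*(4 - 79) = 4*(-75) = -300)
42*(D + V) = 42*(-300 + 9) = 42*(-291) = -12222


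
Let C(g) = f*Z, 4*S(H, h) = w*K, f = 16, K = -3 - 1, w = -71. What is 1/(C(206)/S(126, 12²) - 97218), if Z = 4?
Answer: -71/6902414 ≈ -1.0286e-5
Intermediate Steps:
K = -4
S(H, h) = 71 (S(H, h) = (-71*(-4))/4 = (¼)*284 = 71)
C(g) = 64 (C(g) = 16*4 = 64)
1/(C(206)/S(126, 12²) - 97218) = 1/(64/71 - 97218) = 1/(-6902414/71) = -71/6902414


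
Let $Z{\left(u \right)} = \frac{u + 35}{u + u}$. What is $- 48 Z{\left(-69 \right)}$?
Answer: $- \frac{272}{23} \approx -11.826$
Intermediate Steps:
$Z{\left(u \right)} = \frac{35 + u}{2 u}$
$- 48 Z{\left(-69 \right)} = - 48 \frac{35 - 69}{2 \left(-69\right)} = - 48 \cdot \frac{1}{2} \left(- \frac{1}{69}\right) \left(-34\right) = \left(-48\right) \frac{17}{69} = - \frac{272}{23}$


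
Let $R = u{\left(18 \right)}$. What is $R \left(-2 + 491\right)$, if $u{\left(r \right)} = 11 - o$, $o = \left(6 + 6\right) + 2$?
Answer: $-1467$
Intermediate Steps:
$o = 14$ ($o = 12 + 2 = 14$)
$u{\left(r \right)} = -3$ ($u{\left(r \right)} = 11 - 14 = -3$)
$R = -3$
$R \left(-2 + 491\right) = - 3 \left(-2 + 491\right) = \left(-3\right) 489 = -1467$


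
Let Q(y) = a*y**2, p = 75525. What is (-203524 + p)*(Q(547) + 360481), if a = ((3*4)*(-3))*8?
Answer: 10983813196289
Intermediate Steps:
a = -288 (a = (12*(-3))*8 = -36*8 = -288)
Q(y) = -288*y**2
(-203524 + p)*(Q(547) + 360481) = (-203524 + 75525)*(-288*547**2 + 360481) = -127999*(-288*299209 + 360481) = -127999*(-86172192 + 360481) = -127999*(-85811711) = 10983813196289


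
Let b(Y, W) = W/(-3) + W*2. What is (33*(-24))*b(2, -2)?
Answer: 2640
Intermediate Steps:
b(Y, W) = 5*W/3 (b(Y, W) = W*(-⅓) + 2*W = -W/3 + 2*W = 5*W/3)
(33*(-24))*b(2, -2) = (33*(-24))*((5/3)*(-2)) = -792*(-10/3) = 2640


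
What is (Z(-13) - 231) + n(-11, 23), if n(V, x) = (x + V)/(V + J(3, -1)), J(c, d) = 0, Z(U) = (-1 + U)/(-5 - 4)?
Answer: -22823/99 ≈ -230.54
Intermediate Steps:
Z(U) = 1/9 - U/9 (Z(U) = (-1 + U)/(-9) = (-1 + U)*(-1/9) = 1/9 - U/9)
n(V, x) = (V + x)/V (n(V, x) = (x + V)/(V + 0) = (V + x)/V)
(Z(-13) - 231) + n(-11, 23) = ((1/9 - 1/9*(-13)) - 231) + (-11 + 23)/(-11) = ((1/9 + 13/9) - 231) - 1/11*12 = (14/9 - 231) - 12/11 = -2065/9 - 12/11 = -22823/99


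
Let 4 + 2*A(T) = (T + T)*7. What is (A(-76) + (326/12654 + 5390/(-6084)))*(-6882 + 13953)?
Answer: -2695965767875/712842 ≈ -3.7820e+6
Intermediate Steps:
A(T) = -2 + 7*T (A(T) = -2 + ((T + T)*7)/2 = -2 + ((2*T)*7)/2 = -2 + (14*T)/2 = -2 + 7*T)
(A(-76) + (326/12654 + 5390/(-6084)))*(-6882 + 13953) = ((-2 + 7*(-76)) + (326/12654 + 5390/(-6084)))*(-6882 + 13953) = ((-2 - 532) + (326*(1/12654) + 5390*(-1/6084)))*7071 = (-534 + (163/6327 - 2695/3042))*7071 = (-534 - 1839491/2138526)*7071 = -1143812375/2138526*7071 = -2695965767875/712842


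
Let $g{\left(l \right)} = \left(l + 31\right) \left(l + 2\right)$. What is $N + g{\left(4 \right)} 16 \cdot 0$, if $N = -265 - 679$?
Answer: $-944$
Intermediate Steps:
$g{\left(l \right)} = \left(2 + l\right) \left(31 + l\right)$ ($g{\left(l \right)} = \left(31 + l\right) \left(2 + l\right) = \left(2 + l\right) \left(31 + l\right)$)
$N = -944$
$N + g{\left(4 \right)} 16 \cdot 0 = -944 + \left(62 + 4^{2} + 33 \cdot 4\right) 16 \cdot 0 = -944 + \left(62 + 16 + 132\right) 0 = -944 + 210 \cdot 0 = -944 + 0 = -944$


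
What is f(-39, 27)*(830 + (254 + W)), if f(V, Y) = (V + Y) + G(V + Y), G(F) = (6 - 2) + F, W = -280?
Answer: -16080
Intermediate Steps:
G(F) = 4 + F
f(V, Y) = 4 + 2*V + 2*Y (f(V, Y) = (V + Y) + (4 + (V + Y)) = (V + Y) + (4 + V + Y) = 4 + 2*V + 2*Y)
f(-39, 27)*(830 + (254 + W)) = (4 + 2*(-39) + 2*27)*(830 + (254 - 280)) = (4 - 78 + 54)*(830 - 26) = -20*804 = -16080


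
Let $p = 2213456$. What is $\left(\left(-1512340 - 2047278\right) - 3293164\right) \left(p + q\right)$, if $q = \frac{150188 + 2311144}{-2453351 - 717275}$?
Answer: $- \frac{24046544578081534484}{1585313} \approx -1.5168 \cdot 10^{13}$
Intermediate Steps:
$q = - \frac{1230666}{1585313}$ ($q = \frac{2461332}{-3170626} = 2461332 \left(- \frac{1}{3170626}\right) = - \frac{1230666}{1585313} \approx -0.77629$)
$\left(\left(-1512340 - 2047278\right) - 3293164\right) \left(p + q\right) = \left(\left(-1512340 - 2047278\right) - 3293164\right) \left(2213456 - \frac{1230666}{1585313}\right) = \left(\left(-1512340 - 2047278\right) - 3293164\right) \frac{3509019341062}{1585313} = \left(-3559618 - 3293164\right) \frac{3509019341062}{1585313} = \left(-6852782\right) \frac{3509019341062}{1585313} = - \frac{24046544578081534484}{1585313}$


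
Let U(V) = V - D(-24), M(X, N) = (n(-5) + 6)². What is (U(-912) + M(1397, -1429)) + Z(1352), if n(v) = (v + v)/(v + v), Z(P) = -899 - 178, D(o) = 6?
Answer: -1946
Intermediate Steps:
Z(P) = -1077
n(v) = 1 (n(v) = (2*v)/((2*v)) = (2*v)*(1/(2*v)) = 1)
M(X, N) = 49 (M(X, N) = (1 + 6)² = 7² = 49)
U(V) = -6 + V (U(V) = V - 1*6 = V - 6 = -6 + V)
(U(-912) + M(1397, -1429)) + Z(1352) = ((-6 - 912) + 49) - 1077 = (-918 + 49) - 1077 = -869 - 1077 = -1946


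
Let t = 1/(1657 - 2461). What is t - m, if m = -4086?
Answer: 3285143/804 ≈ 4086.0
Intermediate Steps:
t = -1/804 (t = 1/(-804) = -1/804 ≈ -0.0012438)
t - m = -1/804 - 1*(-4086) = -1/804 + 4086 = 3285143/804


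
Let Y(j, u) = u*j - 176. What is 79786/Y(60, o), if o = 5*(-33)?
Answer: -39893/5038 ≈ -7.9184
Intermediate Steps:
o = -165
Y(j, u) = -176 + j*u (Y(j, u) = j*u - 176 = -176 + j*u)
79786/Y(60, o) = 79786/(-176 + 60*(-165)) = 79786/(-176 - 9900) = 79786/(-10076) = 79786*(-1/10076) = -39893/5038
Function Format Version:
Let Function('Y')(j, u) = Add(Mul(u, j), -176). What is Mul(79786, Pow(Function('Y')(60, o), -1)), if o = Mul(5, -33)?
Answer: Rational(-39893, 5038) ≈ -7.9184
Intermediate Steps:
o = -165
Function('Y')(j, u) = Add(-176, Mul(j, u)) (Function('Y')(j, u) = Add(Mul(j, u), -176) = Add(-176, Mul(j, u)))
Mul(79786, Pow(Function('Y')(60, o), -1)) = Mul(79786, Pow(Add(-176, Mul(60, -165)), -1)) = Mul(79786, Pow(Add(-176, -9900), -1)) = Mul(79786, Pow(-10076, -1)) = Mul(79786, Rational(-1, 10076)) = Rational(-39893, 5038)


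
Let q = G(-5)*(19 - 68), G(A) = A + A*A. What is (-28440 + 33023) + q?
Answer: 3603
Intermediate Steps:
G(A) = A + A²
q = -980 (q = (-5*(1 - 5))*(19 - 68) = -5*(-4)*(-49) = 20*(-49) = -980)
(-28440 + 33023) + q = (-28440 + 33023) - 980 = 4583 - 980 = 3603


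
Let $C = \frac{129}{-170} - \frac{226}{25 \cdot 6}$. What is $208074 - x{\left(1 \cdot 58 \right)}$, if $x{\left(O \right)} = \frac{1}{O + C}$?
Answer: $\frac{29572098552}{142123} \approx 2.0807 \cdot 10^{5}$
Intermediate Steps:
$C = - \frac{5777}{2550}$ ($C = 129 \left(- \frac{1}{170}\right) - \frac{226}{150} = - \frac{129}{170} - \frac{113}{75} = - \frac{5777}{2550} \approx -2.2655$)
$x{\left(O \right)} = \frac{1}{- \frac{5777}{2550} + O}$ ($x{\left(O \right)} = \frac{1}{O - \frac{5777}{2550}} = \frac{1}{- \frac{5777}{2550} + O}$)
$208074 - x{\left(1 \cdot 58 \right)} = 208074 - \frac{2550}{-5777 + 2550 \cdot 1 \cdot 58} = 208074 - \frac{2550}{-5777 + 2550 \cdot 58} = 208074 - \frac{2550}{-5777 + 147900} = 208074 - \frac{2550}{142123} = \frac{29572098552}{142123}$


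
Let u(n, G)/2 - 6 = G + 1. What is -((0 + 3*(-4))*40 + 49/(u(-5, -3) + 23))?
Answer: 14831/31 ≈ 478.42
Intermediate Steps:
u(n, G) = 14 + 2*G (u(n, G) = 12 + 2*(G + 1) = 12 + 2*(1 + G) = 12 + (2 + 2*G) = 14 + 2*G)
-((0 + 3*(-4))*40 + 49/(u(-5, -3) + 23)) = -((0 + 3*(-4))*40 + 49/((14 + 2*(-3)) + 23)) = -((0 - 12)*40 + 49/((14 - 6) + 23)) = -(-12*40 + 49/(8 + 23)) = -(-480 + 49/31) = -1*(-14831/31) = 14831/31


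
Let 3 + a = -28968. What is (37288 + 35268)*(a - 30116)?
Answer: -4287116372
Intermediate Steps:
a = -28971 (a = -3 - 28968 = -28971)
(37288 + 35268)*(a - 30116) = (37288 + 35268)*(-28971 - 30116) = 72556*(-59087) = -4287116372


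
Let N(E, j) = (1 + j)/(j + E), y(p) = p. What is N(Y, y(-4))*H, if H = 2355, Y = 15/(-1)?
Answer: 7065/19 ≈ 371.84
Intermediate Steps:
Y = -15 (Y = 15*(-1) = -15)
N(E, j) = (1 + j)/(E + j)
N(Y, y(-4))*H = ((1 - 4)/(-15 - 4))*2355 = (-3/(-19))*2355 = -1/19*(-3)*2355 = (3/19)*2355 = 7065/19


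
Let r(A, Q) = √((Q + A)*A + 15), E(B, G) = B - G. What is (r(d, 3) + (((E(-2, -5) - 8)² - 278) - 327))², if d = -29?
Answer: (580 - √769)² ≈ 3.0500e+5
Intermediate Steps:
r(A, Q) = √(15 + A*(A + Q)) (r(A, Q) = √((A + Q)*A + 15) = √(A*(A + Q) + 15) = √(15 + A*(A + Q)))
(r(d, 3) + (((E(-2, -5) - 8)² - 278) - 327))² = (√(15 + (-29)² - 29*3) + ((((-2 - 1*(-5)) - 8)² - 278) - 327))² = (√(15 + 841 - 87) + ((((-2 + 5) - 8)² - 278) - 327))² = (√769 + (((3 - 8)² - 278) - 327))² = (√769 + (((-5)² - 278) - 327))² = (√769 + ((25 - 278) - 327))² = (√769 + (-253 - 327))² = (√769 - 580)² = (-580 + √769)²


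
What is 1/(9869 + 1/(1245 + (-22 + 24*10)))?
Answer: 1463/14438348 ≈ 0.00010133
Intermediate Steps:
1/(9869 + 1/(1245 + (-22 + 24*10))) = 1/(9869 + 1/(1245 + (-22 + 240))) = 1/(9869 + 1/(1245 + 218)) = 1/(9869 + 1/1463) = 1/(14438348/1463) = 1463/14438348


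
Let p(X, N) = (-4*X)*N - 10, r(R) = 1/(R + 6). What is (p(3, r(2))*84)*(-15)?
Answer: 14490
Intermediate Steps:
r(R) = 1/(6 + R)
p(X, N) = -10 - 4*N*X (p(X, N) = -4*N*X - 10 = -10 - 4*N*X)
(p(3, r(2))*84)*(-15) = ((-10 - 4*3/(6 + 2))*84)*(-15) = ((-10 - 4*3/8)*84)*(-15) = ((-10 - 4*⅛*3)*84)*(-15) = ((-10 - 3/2)*84)*(-15) = -23/2*84*(-15) = -966*(-15) = 14490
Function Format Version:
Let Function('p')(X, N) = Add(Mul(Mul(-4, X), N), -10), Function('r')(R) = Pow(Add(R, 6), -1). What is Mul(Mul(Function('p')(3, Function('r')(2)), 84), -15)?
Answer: 14490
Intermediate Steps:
Function('r')(R) = Pow(Add(6, R), -1)
Function('p')(X, N) = Add(-10, Mul(-4, N, X)) (Function('p')(X, N) = Add(Mul(-4, N, X), -10) = Add(-10, Mul(-4, N, X)))
Mul(Mul(Function('p')(3, Function('r')(2)), 84), -15) = Mul(Mul(Add(-10, Mul(-4, Pow(Add(6, 2), -1), 3)), 84), -15) = Mul(Mul(Add(-10, Mul(-4, Pow(8, -1), 3)), 84), -15) = Mul(Mul(Add(-10, Mul(-4, Rational(1, 8), 3)), 84), -15) = Mul(Mul(Add(-10, Rational(-3, 2)), 84), -15) = Mul(Mul(Rational(-23, 2), 84), -15) = Mul(-966, -15) = 14490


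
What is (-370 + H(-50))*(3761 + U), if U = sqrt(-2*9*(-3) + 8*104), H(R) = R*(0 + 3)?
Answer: -1955720 - 520*sqrt(886) ≈ -1.9712e+6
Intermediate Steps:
H(R) = 3*R (H(R) = R*3 = 3*R)
U = sqrt(886) (U = sqrt(-18*(-3) + 832) = sqrt(54 + 832) = sqrt(886) ≈ 29.766)
(-370 + H(-50))*(3761 + U) = (-370 + 3*(-50))*(3761 + sqrt(886)) = (-370 - 150)*(3761 + sqrt(886)) = -520*(3761 + sqrt(886)) = -1955720 - 520*sqrt(886)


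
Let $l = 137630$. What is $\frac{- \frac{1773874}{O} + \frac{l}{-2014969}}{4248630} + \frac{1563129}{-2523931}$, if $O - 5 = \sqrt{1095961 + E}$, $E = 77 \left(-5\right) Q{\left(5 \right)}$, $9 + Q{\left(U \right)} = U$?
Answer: $- \frac{489535910107289368865191}{790439318771406732062844} - \frac{886937 \sqrt{1097501}}{2331384728940} \approx -0.61972$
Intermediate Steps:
$Q{\left(U \right)} = -9 + U$
$E = 1540$ ($E = 77 \left(-5\right) \left(-9 + 5\right) = \left(-385\right) \left(-4\right) = 1540$)
$O = 5 + \sqrt{1097501}$ ($O = 5 + \sqrt{1095961 + 1540} = 5 + \sqrt{1097501} \approx 1052.6$)
$\frac{- \frac{1773874}{O} + \frac{l}{-2014969}}{4248630} + \frac{1563129}{-2523931} = \frac{- \frac{1773874}{5 + \sqrt{1097501}} + \frac{137630}{-2014969}}{4248630} + \frac{1563129}{-2523931} = \left(- \frac{1773874}{5 + \sqrt{1097501}} + 137630 \left(- \frac{1}{2014969}\right)\right) \frac{1}{4248630} + 1563129 \left(- \frac{1}{2523931}\right) = \left(- \frac{1773874}{5 + \sqrt{1097501}} - \frac{137630}{2014969}\right) \frac{1}{4248630} - \frac{1563129}{2523931} = \left(- \frac{137630}{2014969} - \frac{1773874}{5 + \sqrt{1097501}}\right) \frac{1}{4248630} - \frac{1563129}{2523931} = \left(- \frac{13763}{856085774247} - \frac{886937}{2124315 \left(5 + \sqrt{1097501}\right)}\right) - \frac{1563129}{2523931} = - \frac{1338172534949801216}{2160701424281004957} - \frac{886937}{2124315 \left(5 + \sqrt{1097501}\right)}$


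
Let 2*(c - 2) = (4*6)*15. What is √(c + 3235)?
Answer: √3417 ≈ 58.455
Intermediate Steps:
c = 182 (c = 2 + ((4*6)*15)/2 = 2 + (24*15)/2 = 2 + (½)*360 = 2 + 180 = 182)
√(c + 3235) = √(182 + 3235) = √3417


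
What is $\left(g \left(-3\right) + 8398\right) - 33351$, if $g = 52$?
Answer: $-25109$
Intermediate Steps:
$\left(g \left(-3\right) + 8398\right) - 33351 = \left(52 \left(-3\right) + 8398\right) - 33351 = \left(-156 + 8398\right) - 33351 = 8242 - 33351 = -25109$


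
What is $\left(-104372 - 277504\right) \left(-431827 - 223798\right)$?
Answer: $250367452500$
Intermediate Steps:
$\left(-104372 - 277504\right) \left(-431827 - 223798\right) = \left(-381876\right) \left(-655625\right) = 250367452500$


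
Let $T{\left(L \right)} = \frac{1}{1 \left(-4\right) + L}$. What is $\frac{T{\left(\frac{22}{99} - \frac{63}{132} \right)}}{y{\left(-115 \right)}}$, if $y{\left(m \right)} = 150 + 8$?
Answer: $- \frac{198}{133115} \approx -0.0014874$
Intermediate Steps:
$T{\left(L \right)} = \frac{1}{-4 + L}$
$y{\left(m \right)} = 158$
$\frac{T{\left(\frac{22}{99} - \frac{63}{132} \right)}}{y{\left(-115 \right)}} = \frac{1}{\left(-4 + \left(\frac{22}{99} - \frac{63}{132}\right)\right) 158} = \frac{1}{-4 + \left(22 \cdot \frac{1}{99} - \frac{21}{44}\right)} \frac{1}{158} = \frac{1}{-4 + \left(\frac{2}{9} - \frac{21}{44}\right)} \frac{1}{158} = \frac{1}{-4 - \frac{101}{396}} \cdot \frac{1}{158} = \frac{1}{- \frac{1685}{396}} \cdot \frac{1}{158} = \left(- \frac{396}{1685}\right) \frac{1}{158} = - \frac{198}{133115}$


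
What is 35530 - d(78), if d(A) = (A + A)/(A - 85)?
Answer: 248866/7 ≈ 35552.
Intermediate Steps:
d(A) = 2*A/(-85 + A) (d(A) = (2*A)/(-85 + A) = 2*A/(-85 + A))
35530 - d(78) = 35530 - 2*78/(-85 + 78) = 35530 - 2*78/(-7) = 35530 - 2*78*(-1)/7 = 35530 - 1*(-156/7) = 35530 + 156/7 = 248866/7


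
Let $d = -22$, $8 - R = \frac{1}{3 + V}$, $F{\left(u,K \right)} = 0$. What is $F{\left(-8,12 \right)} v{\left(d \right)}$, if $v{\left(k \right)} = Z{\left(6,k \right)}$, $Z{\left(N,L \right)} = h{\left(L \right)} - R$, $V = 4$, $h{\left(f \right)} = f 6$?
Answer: $0$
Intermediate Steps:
$h{\left(f \right)} = 6 f$
$R = \frac{55}{7}$ ($R = 8 - \frac{1}{3 + 4} = 8 - \frac{1}{7} = \frac{55}{7} \approx 7.8571$)
$Z{\left(N,L \right)} = - \frac{55}{7} + 6 L$ ($Z{\left(N,L \right)} = 6 L - \frac{55}{7} = - \frac{55}{7} + 6 L$)
$v{\left(k \right)} = - \frac{55}{7} + 6 k$
$F{\left(-8,12 \right)} v{\left(d \right)} = 0 \left(- \frac{55}{7} + 6 \left(-22\right)\right) = 0 \left(- \frac{55}{7} - 132\right) = 0 \left(- \frac{979}{7}\right) = 0$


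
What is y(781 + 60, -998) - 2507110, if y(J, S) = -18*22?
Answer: -2507506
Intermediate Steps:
y(J, S) = -396
y(781 + 60, -998) - 2507110 = -396 - 2507110 = -2507506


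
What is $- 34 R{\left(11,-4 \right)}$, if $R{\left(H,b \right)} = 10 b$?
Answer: $1360$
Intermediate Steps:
$- 34 R{\left(11,-4 \right)} = - 34 \cdot 10 \left(-4\right) = \left(-34\right) \left(-40\right) = 1360$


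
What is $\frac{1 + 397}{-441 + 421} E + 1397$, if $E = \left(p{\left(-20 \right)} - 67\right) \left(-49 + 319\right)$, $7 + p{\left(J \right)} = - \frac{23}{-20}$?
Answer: $\frac{7856401}{20} \approx 3.9282 \cdot 10^{5}$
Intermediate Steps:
$p{\left(J \right)} = - \frac{117}{20}$ ($p{\left(J \right)} = -7 - \frac{23}{-20} = -7 - - \frac{23}{20} = -7 + \frac{23}{20} = - \frac{117}{20}$)
$E = - \frac{39339}{2}$ ($E = \left(- \frac{117}{20} - 67\right) \left(-49 + 319\right) = \left(- \frac{1457}{20}\right) 270 = - \frac{39339}{2} \approx -19670.0$)
$\frac{1 + 397}{-441 + 421} E + 1397 = \frac{1 + 397}{-441 + 421} \left(- \frac{39339}{2}\right) + 1397 = \frac{398}{-20} \left(- \frac{39339}{2}\right) + 1397 = 398 \left(- \frac{1}{20}\right) \left(- \frac{39339}{2}\right) + 1397 = \left(- \frac{199}{10}\right) \left(- \frac{39339}{2}\right) + 1397 = \frac{7828461}{20} + 1397 = \frac{7856401}{20}$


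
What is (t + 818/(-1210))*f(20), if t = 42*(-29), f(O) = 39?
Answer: -28754661/605 ≈ -47528.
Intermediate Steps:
t = -1218
(t + 818/(-1210))*f(20) = (-1218 + 818/(-1210))*39 = (-1218 + 818*(-1/1210))*39 = (-1218 - 409/605)*39 = -737299/605*39 = -28754661/605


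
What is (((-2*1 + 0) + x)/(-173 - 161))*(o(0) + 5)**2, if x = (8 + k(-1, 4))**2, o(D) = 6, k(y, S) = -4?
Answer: -847/167 ≈ -5.0719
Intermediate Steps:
x = 16 (x = (8 - 4)**2 = 4**2 = 16)
(((-2*1 + 0) + x)/(-173 - 161))*(o(0) + 5)**2 = (((-2*1 + 0) + 16)/(-173 - 161))*(6 + 5)**2 = (((-2 + 0) + 16)/(-334))*11**2 = ((-2 + 16)*(-1/334))*121 = (14*(-1/334))*121 = -7/167*121 = -847/167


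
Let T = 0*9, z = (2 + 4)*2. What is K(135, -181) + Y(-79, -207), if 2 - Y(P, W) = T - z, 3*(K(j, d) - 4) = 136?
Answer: 190/3 ≈ 63.333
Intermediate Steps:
K(j, d) = 148/3 (K(j, d) = 4 + (⅓)*136 = 4 + 136/3 = 148/3)
z = 12 (z = 6*2 = 12)
T = 0
Y(P, W) = 14 (Y(P, W) = 2 - (0 - 1*12) = 2 - (0 - 12) = 2 - 1*(-12) = 2 + 12 = 14)
K(135, -181) + Y(-79, -207) = 148/3 + 14 = 190/3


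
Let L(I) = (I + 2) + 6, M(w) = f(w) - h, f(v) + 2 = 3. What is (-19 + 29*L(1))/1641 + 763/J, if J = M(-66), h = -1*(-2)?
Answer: -1251841/1641 ≈ -762.85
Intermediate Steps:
f(v) = 1 (f(v) = -2 + 3 = 1)
h = 2
M(w) = -1 (M(w) = 1 - 1*2 = 1 - 2 = -1)
J = -1
L(I) = 8 + I (L(I) = (2 + I) + 6 = 8 + I)
(-19 + 29*L(1))/1641 + 763/J = (-19 + 29*(8 + 1))/1641 + 763/(-1) = (-19 + 29*9)*(1/1641) + 763*(-1) = (-19 + 261)*(1/1641) - 763 = 242*(1/1641) - 763 = 242/1641 - 763 = -1251841/1641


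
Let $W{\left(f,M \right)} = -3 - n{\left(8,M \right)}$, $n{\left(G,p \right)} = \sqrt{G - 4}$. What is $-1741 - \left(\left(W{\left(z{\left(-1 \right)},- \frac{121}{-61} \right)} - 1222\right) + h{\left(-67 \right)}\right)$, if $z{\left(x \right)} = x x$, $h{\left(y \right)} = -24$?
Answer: $-490$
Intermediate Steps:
$z{\left(x \right)} = x^{2}$
$n{\left(G,p \right)} = \sqrt{-4 + G}$
$W{\left(f,M \right)} = -5$ ($W{\left(f,M \right)} = -3 - \sqrt{-4 + 8} = -3 - \sqrt{4} = -3 - 2 = -5$)
$-1741 - \left(\left(W{\left(z{\left(-1 \right)},- \frac{121}{-61} \right)} - 1222\right) + h{\left(-67 \right)}\right) = -1741 - \left(\left(-5 - 1222\right) - 24\right) = -1741 - \left(-1227 - 24\right) = -1741 - -1251 = -1741 + 1251 = -490$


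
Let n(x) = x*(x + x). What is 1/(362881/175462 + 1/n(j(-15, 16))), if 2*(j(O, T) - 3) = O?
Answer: 14212422/29744285 ≈ 0.47782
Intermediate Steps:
j(O, T) = 3 + O/2
n(x) = 2*x² (n(x) = x*(2*x) = 2*x²)
1/(362881/175462 + 1/n(j(-15, 16))) = 1/(362881/175462 + 1/(2*(3 + (½)*(-15))²)) = 1/(362881*(1/175462) + 1/(2*(3 - 15/2)²)) = 1/(362881/175462 + 1/(2*(-9/2)²)) = 1/(362881/175462 + 1/(2*(81/4))) = 1/(362881/175462 + 1/(81/2)) = 1/(362881/175462 + 2/81) = 1/(29744285/14212422) = 14212422/29744285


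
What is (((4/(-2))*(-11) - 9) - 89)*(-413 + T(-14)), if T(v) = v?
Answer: 32452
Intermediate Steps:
(((4/(-2))*(-11) - 9) - 89)*(-413 + T(-14)) = (((4/(-2))*(-11) - 9) - 89)*(-413 - 14) = (((4*(-1/2))*(-11) - 9) - 89)*(-427) = ((-2*(-11) - 9) - 89)*(-427) = ((22 - 9) - 89)*(-427) = (13 - 89)*(-427) = -76*(-427) = 32452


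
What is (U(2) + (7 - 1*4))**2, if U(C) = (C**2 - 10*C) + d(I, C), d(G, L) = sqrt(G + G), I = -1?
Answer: (13 - I*sqrt(2))**2 ≈ 167.0 - 36.77*I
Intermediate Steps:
d(G, L) = sqrt(2)*sqrt(G) (d(G, L) = sqrt(2*G) = sqrt(2)*sqrt(G))
U(C) = C**2 - 10*C + I*sqrt(2) (U(C) = (C**2 - 10*C) + sqrt(2)*sqrt(-1) = (C**2 - 10*C) + sqrt(2)*I = (C**2 - 10*C) + I*sqrt(2) = C**2 - 10*C + I*sqrt(2))
(U(2) + (7 - 1*4))**2 = ((2**2 - 10*2 + I*sqrt(2)) + (7 - 1*4))**2 = ((4 - 20 + I*sqrt(2)) + (7 - 4))**2 = ((-16 + I*sqrt(2)) + 3)**2 = (-13 + I*sqrt(2))**2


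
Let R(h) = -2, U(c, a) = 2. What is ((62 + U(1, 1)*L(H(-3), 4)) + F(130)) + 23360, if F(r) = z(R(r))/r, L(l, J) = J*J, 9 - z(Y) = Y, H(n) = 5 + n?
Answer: 3049031/130 ≈ 23454.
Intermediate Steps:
z(Y) = 9 - Y
L(l, J) = J²
F(r) = 11/r (F(r) = (9 - 1*(-2))/r = (9 + 2)/r = 11/r)
((62 + U(1, 1)*L(H(-3), 4)) + F(130)) + 23360 = ((62 + 2*4²) + 11/130) + 23360 = ((62 + 2*16) + 11*(1/130)) + 23360 = ((62 + 32) + 11/130) + 23360 = (94 + 11/130) + 23360 = 12231/130 + 23360 = 3049031/130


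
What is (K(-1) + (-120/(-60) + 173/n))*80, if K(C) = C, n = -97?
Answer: -6080/97 ≈ -62.680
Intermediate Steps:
(K(-1) + (-120/(-60) + 173/n))*80 = (-1 + (-120/(-60) + 173/(-97)))*80 = (-1 + (-120*(-1/60) + 173*(-1/97)))*80 = (-1 + (2 - 173/97))*80 = (-1 + 21/97)*80 = -76/97*80 = -6080/97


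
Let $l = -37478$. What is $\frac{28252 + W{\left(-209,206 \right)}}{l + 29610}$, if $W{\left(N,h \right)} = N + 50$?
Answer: $- \frac{28093}{7868} \approx -3.5705$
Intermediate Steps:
$W{\left(N,h \right)} = 50 + N$
$\frac{28252 + W{\left(-209,206 \right)}}{l + 29610} = \frac{28252 + \left(50 - 209\right)}{-37478 + 29610} = \frac{28252 - 159}{-7868} = 28093 \left(- \frac{1}{7868}\right) = - \frac{28093}{7868}$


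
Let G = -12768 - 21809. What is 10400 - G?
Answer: 44977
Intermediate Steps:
G = -34577
10400 - G = 10400 - 1*(-34577) = 10400 + 34577 = 44977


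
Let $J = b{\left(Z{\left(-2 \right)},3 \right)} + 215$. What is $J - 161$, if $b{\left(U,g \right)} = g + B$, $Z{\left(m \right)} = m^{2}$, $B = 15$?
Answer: $72$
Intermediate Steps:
$b{\left(U,g \right)} = 15 + g$ ($b{\left(U,g \right)} = g + 15 = 15 + g$)
$J = 233$ ($J = \left(15 + 3\right) + 215 = 18 + 215 = 233$)
$J - 161 = 233 - 161 = 72$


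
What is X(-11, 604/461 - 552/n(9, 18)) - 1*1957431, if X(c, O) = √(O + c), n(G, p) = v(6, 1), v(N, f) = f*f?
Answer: -1957431 + 3*I*√13263431/461 ≈ -1.9574e+6 + 23.7*I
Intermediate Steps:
v(N, f) = f²
n(G, p) = 1 (n(G, p) = 1² = 1)
X(-11, 604/461 - 552/n(9, 18)) - 1*1957431 = √((604/461 - 552/1) - 11) - 1*1957431 = √((604*(1/461) - 552*1) - 11) - 1957431 = √((604/461 - 552) - 11) - 1957431 = √(-253868/461 - 11) - 1957431 = √(-258939/461) - 1957431 = 3*I*√13263431/461 - 1957431 = -1957431 + 3*I*√13263431/461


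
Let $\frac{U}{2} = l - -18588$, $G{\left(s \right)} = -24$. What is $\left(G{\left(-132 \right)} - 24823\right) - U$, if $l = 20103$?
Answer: $-102229$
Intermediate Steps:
$U = 77382$ ($U = 2 \left(20103 - -18588\right) = 2 \left(20103 + 18588\right) = 2 \cdot 38691 = 77382$)
$\left(G{\left(-132 \right)} - 24823\right) - U = \left(-24 - 24823\right) - 77382 = -24847 - 77382 = -102229$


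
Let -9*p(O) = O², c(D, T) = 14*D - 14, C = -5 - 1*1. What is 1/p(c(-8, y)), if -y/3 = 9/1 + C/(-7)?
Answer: -1/1764 ≈ -0.00056689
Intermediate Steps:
C = -6 (C = -5 - 1 = -6)
y = -207/7 (y = -3*(9/1 - 6/(-7)) = -3*(9*1 - 6*(-⅐)) = -3*(9 + 6/7) = -3*69/7 = -207/7 ≈ -29.571)
c(D, T) = -14 + 14*D
p(O) = -O²/9
1/p(c(-8, y)) = 1/(-(-14 + 14*(-8))²/9) = 1/(-(-14 - 112)²/9) = 1/(-⅑*(-126)²) = 1/(-⅑*15876) = 1/(-1764) = -1/1764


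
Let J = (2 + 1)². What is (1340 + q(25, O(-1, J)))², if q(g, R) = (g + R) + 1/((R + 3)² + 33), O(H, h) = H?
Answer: 2547119961/1369 ≈ 1.8606e+6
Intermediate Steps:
J = 9 (J = 3² = 9)
q(g, R) = R + g + 1/(33 + (3 + R)²) (q(g, R) = (R + g) + 1/((3 + R)² + 33) = (R + g) + 1/(33 + (3 + R)²) = R + g + 1/(33 + (3 + R)²))
(1340 + q(25, O(-1, J)))² = (1340 + (1 + 33*(-1) + 33*25 - (3 - 1)² + 25*(3 - 1)²)/(33 + (3 - 1)²))² = (1340 + (1 - 33 + 825 - 1*2² + 25*2²)/(33 + 2²))² = (1340 + (1 - 33 + 825 - 1*4 + 25*4)/(33 + 4))² = (1340 + (1 - 33 + 825 - 4 + 100)/37)² = (1340 + (1/37)*889)² = (1340 + 889/37)² = (50469/37)² = 2547119961/1369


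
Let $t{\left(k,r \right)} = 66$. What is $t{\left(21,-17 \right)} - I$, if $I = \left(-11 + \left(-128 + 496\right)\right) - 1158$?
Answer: $867$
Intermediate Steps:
$I = -801$ ($I = \left(-11 + 368\right) - 1158 = 357 - 1158 = -801$)
$t{\left(21,-17 \right)} - I = 66 - -801 = 66 + 801 = 867$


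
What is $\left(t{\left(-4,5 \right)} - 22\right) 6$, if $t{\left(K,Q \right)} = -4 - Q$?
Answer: $-186$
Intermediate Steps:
$\left(t{\left(-4,5 \right)} - 22\right) 6 = \left(\left(-4 - 5\right) - 22\right) 6 = \left(-9 - 22\right) 6 = \left(-31\right) 6 = -186$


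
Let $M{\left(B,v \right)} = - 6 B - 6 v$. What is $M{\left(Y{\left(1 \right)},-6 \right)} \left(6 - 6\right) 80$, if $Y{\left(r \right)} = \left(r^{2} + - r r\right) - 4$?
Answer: $0$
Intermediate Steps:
$Y{\left(r \right)} = -4$ ($Y{\left(r \right)} = \left(r^{2} - r^{2}\right) - 4 = 0 - 4 = -4$)
$M{\left(Y{\left(1 \right)},-6 \right)} \left(6 - 6\right) 80 = \left(\left(-6\right) \left(-4\right) - -36\right) \left(6 - 6\right) 80 = \left(24 + 36\right) \left(6 - 6\right) 80 = 60 \cdot 0 \cdot 80 = 0 \cdot 80 = 0$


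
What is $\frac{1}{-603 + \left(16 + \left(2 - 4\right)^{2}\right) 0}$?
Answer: $- \frac{1}{603} \approx -0.0016584$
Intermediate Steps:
$\frac{1}{-603 + \left(16 + \left(2 - 4\right)^{2}\right) 0} = \frac{1}{-603 + \left(16 + \left(-2\right)^{2}\right) 0} = \frac{1}{-603 + \left(16 + 4\right) 0} = \frac{1}{-603 + 20 \cdot 0} = \frac{1}{-603 + 0} = \frac{1}{-603} = - \frac{1}{603}$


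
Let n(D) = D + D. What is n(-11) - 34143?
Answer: -34165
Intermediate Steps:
n(D) = 2*D
n(-11) - 34143 = 2*(-11) - 34143 = -22 - 34143 = -34165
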